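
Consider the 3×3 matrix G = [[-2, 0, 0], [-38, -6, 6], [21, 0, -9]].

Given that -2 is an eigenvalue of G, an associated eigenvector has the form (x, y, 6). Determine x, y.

We need (G + 2I)v = 0.
G + 2I = [[0, 0, 0], [-38, -4, 6], [21, 0, -7]].
Row 1: (0)·x + (0)·y + (0)·6 = 0
Row 2: (-38)·x + (-4)·y + (6)·6 = 0
Row 3: (21)·x + (0)·y + (-7)·6 = 0
Solving gives x = 2, y = -10.
Check: G·(2, -10, 6) = (-4, 20, -12) = -2·(2, -10, 6).

2, -10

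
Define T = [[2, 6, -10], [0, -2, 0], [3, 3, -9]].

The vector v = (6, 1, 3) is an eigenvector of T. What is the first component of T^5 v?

-192

First find the eigenvalue: Tv = (-12, -2, -6) = -2·(6, 1, 3), so λ = -2.
Then T^5 v = λ^5·v = (-2)^5·(6, 1, 3) = -32·(6, 1, 3) = (-192, -32, -96).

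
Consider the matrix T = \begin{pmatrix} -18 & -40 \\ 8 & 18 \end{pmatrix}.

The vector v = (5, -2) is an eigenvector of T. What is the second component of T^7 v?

256

First find the eigenvalue: Tv = (-10, 4) = -2·(5, -2), so λ = -2.
Then T^7 v = λ^7·v = (-2)^7·(5, -2) = -128·(5, -2) = (-640, 256).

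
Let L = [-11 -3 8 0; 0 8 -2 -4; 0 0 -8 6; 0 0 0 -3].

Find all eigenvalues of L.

L is upper triangular, so its eigenvalues are the diagonal entries.
Diagonal: -11, 8, -8, -3.

-11, -8, -3, 8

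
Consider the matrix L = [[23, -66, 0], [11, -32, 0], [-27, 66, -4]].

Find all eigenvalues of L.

-10, -4, 1

Set up det(λI - L) = 0.
Cofactor expansion gives p(λ) = λ^3 + 13λ^2 + 26λ - 40.
Try λ = -10: p(-10) = 0, so -10 is a root.
Factor out (λ + 10): p(λ) = (λ + 10)·(λ^2 + 3λ - 4).
The quadratic factors as (λ + 4)·(λ - 1).
Eigenvalues: -10, -4, 1.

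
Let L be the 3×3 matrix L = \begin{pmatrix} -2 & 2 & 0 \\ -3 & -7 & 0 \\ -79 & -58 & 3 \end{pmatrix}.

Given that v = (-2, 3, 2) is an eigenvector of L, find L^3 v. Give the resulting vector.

(250, -375, -250)

First find the eigenvalue: Lv = (10, -15, -10) = -5·(-2, 3, 2), so λ = -5.
Then L^3 v = λ^3·v = (-5)^3·(-2, 3, 2) = -125·(-2, 3, 2) = (250, -375, -250).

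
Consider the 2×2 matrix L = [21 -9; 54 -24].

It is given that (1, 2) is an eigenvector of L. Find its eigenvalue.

3

Compute Lv: L·(1, 2) = (3, 6).
Since Lv = λv, compare component 1: 3 = λ·1, so λ = 3.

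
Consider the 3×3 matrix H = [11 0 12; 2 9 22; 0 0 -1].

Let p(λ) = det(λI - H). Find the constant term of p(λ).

99

p(λ) = λ^3 - 19λ^2 + 79λ + 99.
The constant term is 99.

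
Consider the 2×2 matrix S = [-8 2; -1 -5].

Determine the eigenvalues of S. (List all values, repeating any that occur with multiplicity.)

det(S - sI) = (-8 - s)(-5 - s) - (2)·(-1) = s^2 + 13s + 42.
This factors as (s + 7)·(s + 6) = 0.
Eigenvalues: -7, -6.

-7, -6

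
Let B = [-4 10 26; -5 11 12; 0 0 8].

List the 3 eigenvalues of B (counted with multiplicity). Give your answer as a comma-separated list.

Set up det(λI - B) = 0.
Cofactor expansion gives p(λ) = λ^3 - 15λ^2 + 62λ - 48.
Since p(1) = 0, λ = 1 is a root.
Factor out (λ - 1): p(λ) = (λ - 1)·(λ^2 - 14λ + 48).
The quadratic factors as (λ - 6)·(λ - 8).
Eigenvalues: 1, 6, 8.

1, 6, 8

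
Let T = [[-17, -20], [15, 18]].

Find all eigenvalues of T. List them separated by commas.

-2, 3

det(T - lambda·I) = (-17 - lambda)(18 - lambda) - (-20)·(15) = lambda^2 - lambda - 6.
This factors as (lambda + 2)·(lambda - 3) = 0.
Eigenvalues: -2, 3.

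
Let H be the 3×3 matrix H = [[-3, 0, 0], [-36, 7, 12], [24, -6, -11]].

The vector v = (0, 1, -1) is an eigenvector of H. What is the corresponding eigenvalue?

-5

Compute Hv: H·(0, 1, -1) = (0, -5, 5).
Since Hv = λv, compare component 2: -5 = λ·1, so λ = -5.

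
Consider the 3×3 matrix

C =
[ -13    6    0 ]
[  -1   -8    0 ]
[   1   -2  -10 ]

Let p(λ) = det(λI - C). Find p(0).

1100

p(0) = det(0·I − C) = det(−C) = (−1)^3·det(C).
det(C) = -1100, so p(0) = 1100.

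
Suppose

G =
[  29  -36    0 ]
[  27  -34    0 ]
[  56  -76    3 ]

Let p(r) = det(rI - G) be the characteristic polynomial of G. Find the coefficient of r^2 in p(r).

2

The coefficient of r^2 of det(rI - G) is −trace(G).
trace(G) = (29) + (-34) + (3) = -2, so the coefficient is 2.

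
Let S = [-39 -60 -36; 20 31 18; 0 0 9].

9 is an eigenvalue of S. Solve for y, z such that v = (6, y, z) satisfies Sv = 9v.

-3, -3

We need (S - 9I)v = 0.
S - 9I = [[-48, -60, -36], [20, 22, 18], [0, 0, 0]].
Row 1: (-48)·6 + (-60)·y + (-36)·z = 0
Row 2: (20)·6 + (22)·y + (18)·z = 0
Row 3: (0)·6 + (0)·y + (0)·z = 0
Solving gives y = -3, z = -3.
Check: S·(6, -3, -3) = (54, -27, -27) = 9·(6, -3, -3).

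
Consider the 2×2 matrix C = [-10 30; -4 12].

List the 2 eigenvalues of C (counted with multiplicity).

det(C - λI) = (-10 - λ)(12 - λ) - (30)·(-4) = λ^2 - 2λ.
This factors as λ·(λ - 2) = 0.
Eigenvalues: 0, 2.

0, 2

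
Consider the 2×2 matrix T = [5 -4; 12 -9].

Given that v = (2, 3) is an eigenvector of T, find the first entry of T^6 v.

2

First find the eigenvalue: Tv = (-2, -3) = -1·(2, 3), so λ = -1.
Then T^6 v = λ^6·v = (-1)^6·(2, 3) = 1·(2, 3) = (2, 3).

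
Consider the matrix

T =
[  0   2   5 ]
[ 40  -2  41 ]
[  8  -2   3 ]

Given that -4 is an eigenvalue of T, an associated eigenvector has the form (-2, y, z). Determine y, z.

We need (T + 4I)v = 0.
T + 4I = [[4, 2, 5], [40, 2, 41], [8, -2, 7]].
Row 1: (4)·-2 + (2)·y + (5)·z = 0
Row 2: (40)·-2 + (2)·y + (41)·z = 0
Row 3: (8)·-2 + (-2)·y + (7)·z = 0
Solving gives y = -1, z = 2.
Check: T·(-2, -1, 2) = (8, 4, -8) = -4·(-2, -1, 2).

-1, 2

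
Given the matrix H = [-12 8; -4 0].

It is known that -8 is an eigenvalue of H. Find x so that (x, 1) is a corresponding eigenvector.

2

We need (H + 8I)v = 0.
H + 8I = [[-4, 8], [-4, 8]].
Row 1: (-4)·x + (8)·1 = 0
Row 2: (-4)·x + (8)·1 = 0
Solving gives x = 2.
Check: H·(2, 1) = (-16, -8) = -8·(2, 1).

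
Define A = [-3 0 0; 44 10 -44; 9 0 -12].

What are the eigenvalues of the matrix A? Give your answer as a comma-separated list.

-12, -3, 10

The characteristic polynomial is p(t) = det(tI - A).
Cofactor expansion gives p(t) = t^3 + 5t^2 - 114t - 360.
Rational-root test: t = -12 gives p(-12) = 0.
Dividing by (t + 12) leaves t^2 - 7t - 30.
The quadratic factors as (t + 3)·(t - 10).
Eigenvalues: -12, -3, 10.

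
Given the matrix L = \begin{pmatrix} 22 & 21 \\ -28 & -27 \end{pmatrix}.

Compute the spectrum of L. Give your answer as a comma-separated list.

det(L - λI) = (22 - λ)(-27 - λ) - (21)·(-28) = λ^2 + 5λ - 6.
This factors as (λ + 6)·(λ - 1) = 0.
Eigenvalues: -6, 1.

-6, 1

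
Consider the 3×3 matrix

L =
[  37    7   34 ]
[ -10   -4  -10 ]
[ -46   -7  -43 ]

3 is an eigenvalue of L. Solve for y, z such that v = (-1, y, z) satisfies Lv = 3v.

0, 1

We need (L - 3I)v = 0.
L - 3I = [[34, 7, 34], [-10, -7, -10], [-46, -7, -46]].
Row 1: (34)·-1 + (7)·y + (34)·z = 0
Row 2: (-10)·-1 + (-7)·y + (-10)·z = 0
Row 3: (-46)·-1 + (-7)·y + (-46)·z = 0
Solving gives y = 0, z = 1.
Check: L·(-1, 0, 1) = (-3, 0, 3) = 3·(-1, 0, 1).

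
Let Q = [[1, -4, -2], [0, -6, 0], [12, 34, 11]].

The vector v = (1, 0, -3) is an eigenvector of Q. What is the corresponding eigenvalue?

7

Compute Qv: Q·(1, 0, -3) = (7, 0, -21).
Since Qv = λv, compare component 1: 7 = λ·1, so λ = 7.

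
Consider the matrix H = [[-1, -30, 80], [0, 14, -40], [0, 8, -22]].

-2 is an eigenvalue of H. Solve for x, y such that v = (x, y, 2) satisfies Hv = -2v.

We need (H + 2I)v = 0.
H + 2I = [[1, -30, 80], [0, 16, -40], [0, 8, -20]].
Row 1: (1)·x + (-30)·y + (80)·2 = 0
Row 2: (0)·x + (16)·y + (-40)·2 = 0
Row 3: (0)·x + (8)·y + (-20)·2 = 0
Solving gives x = -10, y = 5.
Check: H·(-10, 5, 2) = (20, -10, -4) = -2·(-10, 5, 2).

-10, 5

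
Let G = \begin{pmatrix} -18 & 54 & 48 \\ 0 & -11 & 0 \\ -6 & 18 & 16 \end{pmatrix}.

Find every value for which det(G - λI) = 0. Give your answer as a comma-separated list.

-11, -2, 0

Compute the characteristic polynomial p(μ) = det(μI - G).
Cofactor expansion gives p(μ) = μ^3 + 13μ^2 + 22μ.
Try μ = 0: p(0) = 0, so 0 is a root.
Factor out μ: p(μ) = μ·(μ^2 + 13μ + 22).
The quadratic factors as (μ + 11)·(μ + 2).
Eigenvalues: -11, -2, 0.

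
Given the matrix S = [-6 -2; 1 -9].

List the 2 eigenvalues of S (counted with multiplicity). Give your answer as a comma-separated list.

det(S - λI) = (-6 - λ)(-9 - λ) - (-2)·(1) = λ^2 + 15λ + 56.
This factors as (λ + 8)·(λ + 7) = 0.
Eigenvalues: -8, -7.

-8, -7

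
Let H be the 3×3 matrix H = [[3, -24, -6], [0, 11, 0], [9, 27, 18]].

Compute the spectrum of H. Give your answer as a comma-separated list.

9, 11, 12

Compute the characteristic polynomial p(r) = det(rI - H).
Cofactor expansion gives p(r) = r^3 - 32r^2 + 339r - 1188.
Rational-root test: r = 9 gives p(9) = 0.
Factor out (r - 9): p(r) = (r - 9)·(r^2 - 23r + 132).
The quadratic factors as (r - 11)·(r - 12).
Eigenvalues: 9, 11, 12.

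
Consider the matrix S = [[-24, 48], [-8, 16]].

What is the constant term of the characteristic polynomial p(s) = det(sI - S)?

0

p(0) = det(0·I − S) = det(−S) = (−1)^2·det(S).
det(S) = 0, so p(0) = 0.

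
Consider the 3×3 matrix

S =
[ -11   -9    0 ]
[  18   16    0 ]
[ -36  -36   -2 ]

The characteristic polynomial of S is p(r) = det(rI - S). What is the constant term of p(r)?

p(r) = r^3 - 3r^2 - 24r - 28.
The constant term is -28.

-28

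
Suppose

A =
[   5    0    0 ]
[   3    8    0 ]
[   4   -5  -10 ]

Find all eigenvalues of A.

-10, 5, 8

A is lower triangular, so its eigenvalues are the diagonal entries.
Diagonal: 5, 8, -10.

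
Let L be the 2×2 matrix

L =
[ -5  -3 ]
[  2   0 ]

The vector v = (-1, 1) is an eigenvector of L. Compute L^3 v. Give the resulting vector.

(8, -8)

First find the eigenvalue: Lv = (2, -2) = -2·(-1, 1), so λ = -2.
Then L^3 v = λ^3·v = (-2)^3·(-1, 1) = -8·(-1, 1) = (8, -8).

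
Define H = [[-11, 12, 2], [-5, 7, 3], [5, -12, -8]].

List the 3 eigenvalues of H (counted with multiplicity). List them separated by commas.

-6, -5, -1

Set up det(μI - H) = 0.
Cofactor expansion gives p(μ) = μ^3 + 12μ^2 + 41μ + 30.
Rational-root test: μ = -5 gives p(-5) = 0.
Factor out (μ + 5): p(μ) = (μ + 5)·(μ^2 + 7μ + 6).
The quadratic factors as (μ + 6)·(μ + 1).
Eigenvalues: -6, -5, -1.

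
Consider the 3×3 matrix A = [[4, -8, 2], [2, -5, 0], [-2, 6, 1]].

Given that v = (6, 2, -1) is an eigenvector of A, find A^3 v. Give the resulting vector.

First find the eigenvalue: Av = (6, 2, -1) = 1·(6, 2, -1), so λ = 1.
Then A^3 v = λ^3·v = 1^3·(6, 2, -1) = 1·(6, 2, -1) = (6, 2, -1).

(6, 2, -1)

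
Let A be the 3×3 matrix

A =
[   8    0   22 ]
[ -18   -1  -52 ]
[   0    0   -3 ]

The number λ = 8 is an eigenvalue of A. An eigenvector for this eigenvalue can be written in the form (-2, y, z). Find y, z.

4, 0

We need (A - 8I)v = 0.
A - 8I = [[0, 0, 22], [-18, -9, -52], [0, 0, -11]].
Row 1: (0)·-2 + (0)·y + (22)·z = 0
Row 2: (-18)·-2 + (-9)·y + (-52)·z = 0
Row 3: (0)·-2 + (0)·y + (-11)·z = 0
Solving gives y = 4, z = 0.
Check: A·(-2, 4, 0) = (-16, 32, 0) = 8·(-2, 4, 0).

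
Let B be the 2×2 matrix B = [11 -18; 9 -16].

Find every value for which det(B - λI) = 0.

-7, 2

det(B - sI) = (11 - s)(-16 - s) - (-18)·(9) = s^2 + 5s - 14.
This factors as (s + 7)·(s - 2) = 0.
Eigenvalues: -7, 2.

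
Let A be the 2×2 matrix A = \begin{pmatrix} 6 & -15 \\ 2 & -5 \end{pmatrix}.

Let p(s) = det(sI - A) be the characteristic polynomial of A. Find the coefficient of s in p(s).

The coefficient of s of det(sI - A) is −trace(A).
trace(A) = (6) + (-5) = 1, so the coefficient is -1.

-1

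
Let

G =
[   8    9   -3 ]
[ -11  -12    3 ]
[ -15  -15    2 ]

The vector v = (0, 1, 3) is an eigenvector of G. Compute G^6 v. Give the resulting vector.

First find the eigenvalue: Gv = (0, -3, -9) = -3·(0, 1, 3), so λ = -3.
Then G^6 v = λ^6·v = (-3)^6·(0, 1, 3) = 729·(0, 1, 3) = (0, 729, 2187).

(0, 729, 2187)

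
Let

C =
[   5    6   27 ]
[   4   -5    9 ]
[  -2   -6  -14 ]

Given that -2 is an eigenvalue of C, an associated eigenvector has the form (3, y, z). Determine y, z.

We need (C + 2I)v = 0.
C + 2I = [[7, 6, 27], [4, -3, 9], [-2, -6, -12]].
Row 1: (7)·3 + (6)·y + (27)·z = 0
Row 2: (4)·3 + (-3)·y + (9)·z = 0
Row 3: (-2)·3 + (-6)·y + (-12)·z = 0
Solving gives y = 1, z = -1.
Check: C·(3, 1, -1) = (-6, -2, 2) = -2·(3, 1, -1).

1, -1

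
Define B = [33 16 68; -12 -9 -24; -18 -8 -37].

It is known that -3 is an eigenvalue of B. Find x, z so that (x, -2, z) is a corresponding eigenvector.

We need (B + 3I)v = 0.
B + 3I = [[36, 16, 68], [-12, -6, -24], [-18, -8, -34]].
Row 1: (36)·x + (16)·-2 + (68)·z = 0
Row 2: (-12)·x + (-6)·-2 + (-24)·z = 0
Row 3: (-18)·x + (-8)·-2 + (-34)·z = 0
Solving gives x = -1, z = 1.
Check: B·(-1, -2, 1) = (3, 6, -3) = -3·(-1, -2, 1).

-1, 1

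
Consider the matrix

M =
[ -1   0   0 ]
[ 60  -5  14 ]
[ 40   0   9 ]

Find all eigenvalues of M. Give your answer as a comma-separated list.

-5, -1, 9

Set up det(sI - M) = 0.
Cofactor expansion gives p(s) = s^3 - 3s^2 - 49s - 45.
Since p(-1) = 0, s = -1 is a root.
Factor out (s + 1): p(s) = (s + 1)·(s^2 - 4s - 45).
The quadratic factors as (s + 5)·(s - 9).
Eigenvalues: -5, -1, 9.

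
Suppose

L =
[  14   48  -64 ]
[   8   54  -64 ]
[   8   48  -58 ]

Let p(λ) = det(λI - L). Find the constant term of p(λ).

72

p(λ) = λ^3 - 10λ^2 + 12λ + 72.
The constant term is 72.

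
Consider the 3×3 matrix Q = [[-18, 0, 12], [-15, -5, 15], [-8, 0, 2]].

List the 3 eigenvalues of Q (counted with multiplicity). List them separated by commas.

-10, -6, -5

Compute the characteristic polynomial p(μ) = det(μI - Q).
Expanding along the first row, p(μ) = μ^3 + 21μ^2 + 140μ + 300.
Rational-root test: μ = -5 gives p(-5) = 0.
Factor out (μ + 5): p(μ) = (μ + 5)·(μ^2 + 16μ + 60).
The quadratic factors as (μ + 10)·(μ + 6).
Eigenvalues: -10, -6, -5.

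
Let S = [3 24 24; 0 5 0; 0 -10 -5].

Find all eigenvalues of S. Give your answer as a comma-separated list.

-5, 3, 5

Set up det(λI - S) = 0.
Expanding along the first row, p(λ) = λ^3 - 3λ^2 - 25λ + 75.
Since p(-5) = 0, λ = -5 is a root.
Factor out (λ + 5): p(λ) = (λ + 5)·(λ^2 - 8λ + 15).
The quadratic factors as (λ - 3)·(λ - 5).
Eigenvalues: -5, 3, 5.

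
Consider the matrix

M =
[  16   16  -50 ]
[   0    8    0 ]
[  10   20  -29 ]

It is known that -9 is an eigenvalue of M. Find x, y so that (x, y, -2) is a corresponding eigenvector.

We need (M + 9I)v = 0.
M + 9I = [[25, 16, -50], [0, 17, 0], [10, 20, -20]].
Row 1: (25)·x + (16)·y + (-50)·-2 = 0
Row 2: (0)·x + (17)·y + (0)·-2 = 0
Row 3: (10)·x + (20)·y + (-20)·-2 = 0
Solving gives x = -4, y = 0.
Check: M·(-4, 0, -2) = (36, 0, 18) = -9·(-4, 0, -2).

-4, 0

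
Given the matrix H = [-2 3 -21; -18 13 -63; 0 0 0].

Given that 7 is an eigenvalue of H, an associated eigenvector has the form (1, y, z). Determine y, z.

3, 0

We need (H - 7I)v = 0.
H - 7I = [[-9, 3, -21], [-18, 6, -63], [0, 0, -7]].
Row 1: (-9)·1 + (3)·y + (-21)·z = 0
Row 2: (-18)·1 + (6)·y + (-63)·z = 0
Row 3: (0)·1 + (0)·y + (-7)·z = 0
Solving gives y = 3, z = 0.
Check: H·(1, 3, 0) = (7, 21, 0) = 7·(1, 3, 0).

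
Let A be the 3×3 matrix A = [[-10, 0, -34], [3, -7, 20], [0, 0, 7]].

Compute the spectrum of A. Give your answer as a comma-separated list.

-10, -7, 7

Set up det(lambda·I - A) = 0.
Expanding along the first row, p(lambda) = lambda^3 + 10·lambda^2 - 49·lambda - 490.
Try lambda = 7: p(7) = 0, so 7 is a root.
Dividing by (lambda - 7) leaves lambda^2 + 17·lambda + 70.
The quadratic factors as (lambda + 10)·(lambda + 7).
Eigenvalues: -10, -7, 7.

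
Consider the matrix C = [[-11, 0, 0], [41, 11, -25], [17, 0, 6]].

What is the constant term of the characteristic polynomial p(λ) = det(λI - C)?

726

p(0) = det(0·I − C) = det(−C) = (−1)^3·det(C).
det(C) = -726, so p(0) = 726.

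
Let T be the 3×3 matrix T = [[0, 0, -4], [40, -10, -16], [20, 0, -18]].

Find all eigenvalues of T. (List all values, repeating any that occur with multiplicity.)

Set up det(sI - T) = 0.
Expanding the 3×3 determinant: p(s) = s^3 + 28s^2 + 260s + 800.
Rational-root test: s = -8 gives p(-8) = 0.
Factor out (s + 8): p(s) = (s + 8)·(s^2 + 20s + 100).
The quadratic factor is (s + 10)^2.
Eigenvalues: -10, -10, -8.

-10, -10, -8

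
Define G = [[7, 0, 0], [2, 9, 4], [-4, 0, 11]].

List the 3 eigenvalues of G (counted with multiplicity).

Set up det(rI - G) = 0.
Expanding the 3×3 determinant: p(r) = r^3 - 27r^2 + 239r - 693.
Since p(9) = 0, r = 9 is a root.
Factor out (r - 9): p(r) = (r - 9)·(r^2 - 18r + 77).
The quadratic factors as (r - 7)·(r - 11).
Eigenvalues: 7, 9, 11.

7, 9, 11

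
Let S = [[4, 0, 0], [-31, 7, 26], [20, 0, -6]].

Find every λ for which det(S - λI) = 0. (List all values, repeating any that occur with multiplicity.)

The characteristic polynomial is p(λ) = det(λI - S).
Cofactor expansion gives p(λ) = λ^3 - 5λ^2 - 38λ + 168.
Rational-root test: λ = 7 gives p(7) = 0.
Dividing by (λ - 7) leaves λ^2 + 2λ - 24.
The quadratic factors as (λ + 6)·(λ - 4).
Eigenvalues: -6, 4, 7.

-6, 4, 7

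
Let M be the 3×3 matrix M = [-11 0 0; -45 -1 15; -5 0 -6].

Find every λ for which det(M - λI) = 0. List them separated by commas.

Set up det(tI - M) = 0.
Expanding the 3×3 determinant: p(t) = t^3 + 18t^2 + 83t + 66.
Try t = -6: p(-6) = 0, so -6 is a root.
Dividing by (t + 6) leaves t^2 + 12t + 11.
The quadratic factors as (t + 11)·(t + 1).
Eigenvalues: -11, -6, -1.

-11, -6, -1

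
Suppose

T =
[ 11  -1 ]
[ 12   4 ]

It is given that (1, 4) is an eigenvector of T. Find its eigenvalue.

Compute Tv: T·(1, 4) = (7, 28).
Since Tv = λv, compare component 1: 7 = λ·1, so λ = 7.

7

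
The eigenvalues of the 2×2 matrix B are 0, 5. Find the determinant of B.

0

det(B) is the product of the eigenvalues: (0) · (5) = 0.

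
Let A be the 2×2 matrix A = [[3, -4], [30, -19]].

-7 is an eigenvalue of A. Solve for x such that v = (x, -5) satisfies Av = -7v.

We need (A + 7I)v = 0.
A + 7I = [[10, -4], [30, -12]].
Row 1: (10)·x + (-4)·-5 = 0
Row 2: (30)·x + (-12)·-5 = 0
Solving gives x = -2.
Check: A·(-2, -5) = (14, 35) = -7·(-2, -5).

-2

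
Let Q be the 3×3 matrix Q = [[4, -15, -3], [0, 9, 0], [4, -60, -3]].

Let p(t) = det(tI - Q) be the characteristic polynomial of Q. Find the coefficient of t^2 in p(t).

The coefficient of t^2 of det(tI - Q) is −trace(Q).
trace(Q) = (4) + (9) + (-3) = 10, so the coefficient is -10.

-10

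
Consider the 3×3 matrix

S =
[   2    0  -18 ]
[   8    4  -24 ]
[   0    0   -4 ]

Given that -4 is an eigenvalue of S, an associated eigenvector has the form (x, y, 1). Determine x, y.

We need (S + 4I)v = 0.
S + 4I = [[6, 0, -18], [8, 8, -24], [0, 0, 0]].
Row 1: (6)·x + (0)·y + (-18)·1 = 0
Row 2: (8)·x + (8)·y + (-24)·1 = 0
Row 3: (0)·x + (0)·y + (0)·1 = 0
Solving gives x = 3, y = 0.
Check: S·(3, 0, 1) = (-12, 0, -4) = -4·(3, 0, 1).

3, 0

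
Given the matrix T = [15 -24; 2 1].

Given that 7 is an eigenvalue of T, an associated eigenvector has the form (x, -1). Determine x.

-3

We need (T - 7I)v = 0.
T - 7I = [[8, -24], [2, -6]].
Row 1: (8)·x + (-24)·-1 = 0
Row 2: (2)·x + (-6)·-1 = 0
Solving gives x = -3.
Check: T·(-3, -1) = (-21, -7) = 7·(-3, -1).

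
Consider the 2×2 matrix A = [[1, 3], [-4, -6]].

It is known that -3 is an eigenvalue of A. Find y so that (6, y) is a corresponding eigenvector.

-8

We need (A + 3I)v = 0.
A + 3I = [[4, 3], [-4, -3]].
Row 1: (4)·6 + (3)·y = 0
Row 2: (-4)·6 + (-3)·y = 0
Solving gives y = -8.
Check: A·(6, -8) = (-18, 24) = -3·(6, -8).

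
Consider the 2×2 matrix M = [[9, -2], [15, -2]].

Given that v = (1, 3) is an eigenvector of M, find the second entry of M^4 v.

First find the eigenvalue: Mv = (3, 9) = 3·(1, 3), so λ = 3.
Then M^4 v = λ^4·v = 3^4·(1, 3) = 81·(1, 3) = (81, 243).

243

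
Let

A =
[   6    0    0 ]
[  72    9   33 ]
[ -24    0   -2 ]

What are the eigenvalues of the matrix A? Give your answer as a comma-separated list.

-2, 6, 9

The characteristic polynomial is p(μ) = det(μI - A).
Expanding along the first row, p(μ) = μ^3 - 13μ^2 + 24μ + 108.
Rational-root test: μ = 9 gives p(9) = 0.
Dividing by (μ - 9) leaves μ^2 - 4μ - 12.
The quadratic factors as (μ + 2)·(μ - 6).
Eigenvalues: -2, 6, 9.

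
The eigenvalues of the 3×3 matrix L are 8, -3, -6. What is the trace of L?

trace(L) is the sum of the eigenvalues: (8) + (-3) + (-6) = -1.

-1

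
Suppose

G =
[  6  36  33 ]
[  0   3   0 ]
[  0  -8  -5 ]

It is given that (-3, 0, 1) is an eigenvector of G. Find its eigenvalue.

-5

Compute Gv: G·(-3, 0, 1) = (15, 0, -5).
Since Gv = λv, compare component 1: 15 = λ·-3, so λ = -5.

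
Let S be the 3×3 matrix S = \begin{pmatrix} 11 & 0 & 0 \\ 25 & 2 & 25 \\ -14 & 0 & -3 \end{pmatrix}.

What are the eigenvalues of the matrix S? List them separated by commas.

The characteristic polynomial is p(λ) = det(λI - S).
Expanding the 3×3 determinant: p(λ) = λ^3 - 10λ^2 - 17λ + 66.
Since p(2) = 0, λ = 2 is a root.
Factor out (λ - 2): p(λ) = (λ - 2)·(λ^2 - 8λ - 33).
The quadratic factors as (λ + 3)·(λ - 11).
Eigenvalues: -3, 2, 11.

-3, 2, 11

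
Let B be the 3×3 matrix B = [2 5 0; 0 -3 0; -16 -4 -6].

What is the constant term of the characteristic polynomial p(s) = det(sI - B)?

p(0) = det(0·I − B) = det(−B) = (−1)^3·det(B).
det(B) = 36, so p(0) = -36.

-36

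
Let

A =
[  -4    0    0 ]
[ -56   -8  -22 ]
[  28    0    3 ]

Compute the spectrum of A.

Set up det(λI - A) = 0.
Cofactor expansion gives p(λ) = λ^3 + 9λ^2 - 4λ - 96.
Since p(3) = 0, λ = 3 is a root.
Dividing by (λ - 3) leaves λ^2 + 12λ + 32.
The quadratic factors as (λ + 8)·(λ + 4).
Eigenvalues: -8, -4, 3.

-8, -4, 3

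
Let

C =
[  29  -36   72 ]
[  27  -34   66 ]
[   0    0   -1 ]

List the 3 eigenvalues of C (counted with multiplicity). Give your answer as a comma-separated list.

Set up det(lambda·I - C) = 0.
Cofactor expansion gives p(lambda) = lambda^3 + 6·lambda^2 - 9·lambda - 14.
Rational-root test: lambda = -1 gives p(-1) = 0.
Dividing by (lambda + 1) leaves lambda^2 + 5·lambda - 14.
The quadratic factors as (lambda + 7)·(lambda - 2).
Eigenvalues: -7, -1, 2.

-7, -1, 2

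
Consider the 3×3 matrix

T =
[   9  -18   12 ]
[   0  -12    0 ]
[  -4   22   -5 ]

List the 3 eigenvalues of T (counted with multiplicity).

-12, 1, 3

Set up det(lambda·I - T) = 0.
Cofactor expansion gives p(lambda) = lambda^3 + 8·lambda^2 - 45·lambda + 36.
Rational-root test: lambda = 3 gives p(3) = 0.
Dividing by (lambda - 3) leaves lambda^2 + 11·lambda - 12.
The quadratic factors as (lambda + 12)·(lambda - 1).
Eigenvalues: -12, 1, 3.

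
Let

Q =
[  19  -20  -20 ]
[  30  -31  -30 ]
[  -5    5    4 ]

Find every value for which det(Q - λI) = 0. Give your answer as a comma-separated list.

Set up det(tI - Q) = 0.
Expanding along the first row, p(t) = t^3 + 8t^2 + 13t + 6.
Since p(-1) = 0, t = -1 is a root.
Dividing by (t + 1) leaves t^2 + 7t + 6.
The quadratic factors as (t + 6)·(t + 1).
Eigenvalues: -6, -1, -1.

-6, -1, -1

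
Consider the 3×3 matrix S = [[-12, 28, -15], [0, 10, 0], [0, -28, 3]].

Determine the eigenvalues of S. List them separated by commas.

-12, 3, 10

The characteristic polynomial is p(λ) = det(λI - S).
Expanding along the first row, p(λ) = λ^3 - λ^2 - 126λ + 360.
Since p(3) = 0, λ = 3 is a root.
Factor out (λ - 3): p(λ) = (λ - 3)·(λ^2 + 2λ - 120).
The quadratic factors as (λ + 12)·(λ - 10).
Eigenvalues: -12, 3, 10.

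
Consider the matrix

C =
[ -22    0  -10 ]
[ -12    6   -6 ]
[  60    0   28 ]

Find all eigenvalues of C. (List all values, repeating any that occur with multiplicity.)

-2, 6, 8

Set up det(sI - C) = 0.
Cofactor expansion gives p(s) = s^3 - 12s^2 + 20s + 96.
Since p(-2) = 0, s = -2 is a root.
Factor out (s + 2): p(s) = (s + 2)·(s^2 - 14s + 48).
The quadratic factors as (s - 6)·(s - 8).
Eigenvalues: -2, 6, 8.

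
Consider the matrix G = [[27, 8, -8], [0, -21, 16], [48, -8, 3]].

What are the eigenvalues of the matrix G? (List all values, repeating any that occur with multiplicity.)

The characteristic polynomial is p(μ) = det(μI - G).
Cofactor expansion gives p(μ) = μ^3 - 9μ^2 - 37μ + 165.
Since p(11) = 0, μ = 11 is a root.
Dividing by (μ - 11) leaves μ^2 + 2μ - 15.
The quadratic factors as (μ + 5)·(μ - 3).
Eigenvalues: -5, 3, 11.

-5, 3, 11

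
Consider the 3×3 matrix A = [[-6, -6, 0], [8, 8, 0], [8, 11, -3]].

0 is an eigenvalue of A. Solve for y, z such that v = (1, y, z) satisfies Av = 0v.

-1, -1

We need (A)v = 0.
A = [[-6, -6, 0], [8, 8, 0], [8, 11, -3]].
Row 1: (-6)·1 + (-6)·y + (0)·z = 0
Row 2: (8)·1 + (8)·y + (0)·z = 0
Row 3: (8)·1 + (11)·y + (-3)·z = 0
Solving gives y = -1, z = -1.
Check: A·(1, -1, -1) = (0, 0, 0) = 0·(1, -1, -1).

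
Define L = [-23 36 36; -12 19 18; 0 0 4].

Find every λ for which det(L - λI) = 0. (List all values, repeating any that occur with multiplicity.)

Set up det(sI - L) = 0.
Expanding the 3×3 determinant: p(s) = s^3 - 21s + 20.
Rational-root test: s = 1 gives p(1) = 0.
Dividing by (s - 1) leaves s^2 + s - 20.
The quadratic factors as (s + 5)·(s - 4).
Eigenvalues: -5, 1, 4.

-5, 1, 4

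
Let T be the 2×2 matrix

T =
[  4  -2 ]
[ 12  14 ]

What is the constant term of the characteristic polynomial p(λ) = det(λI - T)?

80

p(0) = det(0·I − T) = det(−T) = (−1)^2·det(T).
det(T) = 80, so p(0) = 80.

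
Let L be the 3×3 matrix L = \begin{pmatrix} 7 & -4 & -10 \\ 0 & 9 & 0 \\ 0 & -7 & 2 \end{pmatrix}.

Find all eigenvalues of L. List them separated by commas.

2, 7, 9

Set up det(λI - L) = 0.
Expanding along the first row, p(λ) = λ^3 - 18λ^2 + 95λ - 126.
Since p(7) = 0, λ = 7 is a root.
Factor out (λ - 7): p(λ) = (λ - 7)·(λ^2 - 11λ + 18).
The quadratic factors as (λ - 2)·(λ - 9).
Eigenvalues: 2, 7, 9.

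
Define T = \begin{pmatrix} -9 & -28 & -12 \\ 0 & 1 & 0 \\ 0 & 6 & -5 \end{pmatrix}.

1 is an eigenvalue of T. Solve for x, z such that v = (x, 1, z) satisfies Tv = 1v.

We need (T - 1I)v = 0.
T - 1I = [[-10, -28, -12], [0, 0, 0], [0, 6, -6]].
Row 1: (-10)·x + (-28)·1 + (-12)·z = 0
Row 2: (0)·x + (0)·1 + (0)·z = 0
Row 3: (0)·x + (6)·1 + (-6)·z = 0
Solving gives x = -4, z = 1.
Check: T·(-4, 1, 1) = (-4, 1, 1) = 1·(-4, 1, 1).

-4, 1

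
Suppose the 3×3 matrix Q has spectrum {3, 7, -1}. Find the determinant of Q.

det(Q) is the product of the eigenvalues: (3) · (7) · (-1) = -21.

-21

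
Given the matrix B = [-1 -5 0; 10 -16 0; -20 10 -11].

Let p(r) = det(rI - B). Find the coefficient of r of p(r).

p(r) = r^3 + 28r^2 + 253r + 726.
The coefficient of r is 253.

253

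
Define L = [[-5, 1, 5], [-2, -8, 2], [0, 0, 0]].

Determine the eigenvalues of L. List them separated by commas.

-7, -6, 0

Compute the characteristic polynomial p(μ) = det(μI - L).
Expanding along the first row, p(μ) = μ^3 + 13μ^2 + 42μ.
Rational-root test: μ = -6 gives p(-6) = 0.
Factor out (μ + 6): p(μ) = (μ + 6)·(μ^2 + 7μ).
The quadratic factors as (μ + 7)·μ.
Eigenvalues: -7, -6, 0.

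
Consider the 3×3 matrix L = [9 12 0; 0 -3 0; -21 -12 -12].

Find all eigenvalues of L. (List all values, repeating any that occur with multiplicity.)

Compute the characteristic polynomial p(t) = det(tI - L).
Cofactor expansion gives p(t) = t^3 + 6t^2 - 99t - 324.
Since p(-3) = 0, t = -3 is a root.
Dividing by (t + 3) leaves t^2 + 3t - 108.
The quadratic factors as (t + 12)·(t - 9).
Eigenvalues: -12, -3, 9.

-12, -3, 9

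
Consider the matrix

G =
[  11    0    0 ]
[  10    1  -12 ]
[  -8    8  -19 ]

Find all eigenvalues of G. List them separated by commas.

The characteristic polynomial is p(t) = det(tI - G).
Cofactor expansion gives p(t) = t^3 + 7t^2 - 121t - 847.
Rational-root test: t = 11 gives p(11) = 0.
Factor out (t - 11): p(t) = (t - 11)·(t^2 + 18t + 77).
The quadratic factors as (t + 11)·(t + 7).
Eigenvalues: -11, -7, 11.

-11, -7, 11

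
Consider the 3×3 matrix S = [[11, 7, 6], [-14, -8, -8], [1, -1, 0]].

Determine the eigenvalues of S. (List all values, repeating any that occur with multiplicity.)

The characteristic polynomial is p(λ) = det(λI - S).
Expanding along the first row, p(λ) = λ^3 - 3λ^2 - 4λ + 12.
Since p(-2) = 0, λ = -2 is a root.
Factor out (λ + 2): p(λ) = (λ + 2)·(λ^2 - 5λ + 6).
The quadratic factors as (λ - 2)·(λ - 3).
Eigenvalues: -2, 2, 3.

-2, 2, 3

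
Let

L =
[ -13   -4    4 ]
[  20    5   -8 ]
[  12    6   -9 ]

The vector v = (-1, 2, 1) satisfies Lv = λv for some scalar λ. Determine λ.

-9

Compute Lv: L·(-1, 2, 1) = (9, -18, -9).
Since Lv = λv, compare component 1: 9 = λ·-1, so λ = -9.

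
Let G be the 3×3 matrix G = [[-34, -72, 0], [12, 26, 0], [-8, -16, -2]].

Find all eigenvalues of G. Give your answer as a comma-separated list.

Compute the characteristic polynomial p(lambda) = det(lambda·I - G).
Cofactor expansion gives p(lambda) = lambda^3 + 10·lambda^2 - 4·lambda - 40.
Try lambda = -2: p(-2) = 0, so -2 is a root.
Factor out (lambda + 2): p(lambda) = (lambda + 2)·(lambda^2 + 8·lambda - 20).
The quadratic factors as (lambda + 10)·(lambda - 2).
Eigenvalues: -10, -2, 2.

-10, -2, 2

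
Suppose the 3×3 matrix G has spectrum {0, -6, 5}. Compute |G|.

det(G) is the product of the eigenvalues: (0) · (-6) · (5) = 0.

0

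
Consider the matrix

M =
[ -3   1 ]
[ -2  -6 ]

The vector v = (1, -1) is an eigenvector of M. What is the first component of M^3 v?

First find the eigenvalue: Mv = (-4, 4) = -4·(1, -1), so λ = -4.
Then M^3 v = λ^3·v = (-4)^3·(1, -1) = -64·(1, -1) = (-64, 64).

-64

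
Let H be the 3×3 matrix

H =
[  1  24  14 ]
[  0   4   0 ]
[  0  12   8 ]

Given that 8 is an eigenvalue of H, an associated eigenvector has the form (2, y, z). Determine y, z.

We need (H - 8I)v = 0.
H - 8I = [[-7, 24, 14], [0, -4, 0], [0, 12, 0]].
Row 1: (-7)·2 + (24)·y + (14)·z = 0
Row 2: (0)·2 + (-4)·y + (0)·z = 0
Row 3: (0)·2 + (12)·y + (0)·z = 0
Solving gives y = 0, z = 1.
Check: H·(2, 0, 1) = (16, 0, 8) = 8·(2, 0, 1).

0, 1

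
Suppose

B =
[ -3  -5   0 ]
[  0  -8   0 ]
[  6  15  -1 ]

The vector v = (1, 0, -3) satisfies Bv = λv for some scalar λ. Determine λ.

-3

Compute Bv: B·(1, 0, -3) = (-3, 0, 9).
Since Bv = λv, compare component 1: -3 = λ·1, so λ = -3.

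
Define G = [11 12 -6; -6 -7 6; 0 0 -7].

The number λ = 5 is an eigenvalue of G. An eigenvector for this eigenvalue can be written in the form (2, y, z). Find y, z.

We need (G - 5I)v = 0.
G - 5I = [[6, 12, -6], [-6, -12, 6], [0, 0, -12]].
Row 1: (6)·2 + (12)·y + (-6)·z = 0
Row 2: (-6)·2 + (-12)·y + (6)·z = 0
Row 3: (0)·2 + (0)·y + (-12)·z = 0
Solving gives y = -1, z = 0.
Check: G·(2, -1, 0) = (10, -5, 0) = 5·(2, -1, 0).

-1, 0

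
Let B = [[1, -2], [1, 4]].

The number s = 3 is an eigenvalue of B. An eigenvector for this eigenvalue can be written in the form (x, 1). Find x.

-1

We need (B - 3I)v = 0.
B - 3I = [[-2, -2], [1, 1]].
Row 1: (-2)·x + (-2)·1 = 0
Row 2: (1)·x + (1)·1 = 0
Solving gives x = -1.
Check: B·(-1, 1) = (-3, 3) = 3·(-1, 1).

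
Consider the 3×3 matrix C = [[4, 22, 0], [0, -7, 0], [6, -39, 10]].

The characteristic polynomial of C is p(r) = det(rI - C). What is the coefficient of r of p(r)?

p(r) = r^3 - 7r^2 - 58r + 280.
The coefficient of r is -58.

-58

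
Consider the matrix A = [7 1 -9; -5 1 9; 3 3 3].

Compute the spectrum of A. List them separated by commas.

Set up det(λI - A) = 0.
Cofactor expansion gives p(λ) = λ^3 - 11λ^2 + 36λ - 36.
Rational-root test: λ = 2 gives p(2) = 0.
Factor out (λ - 2): p(λ) = (λ - 2)·(λ^2 - 9λ + 18).
The quadratic factors as (λ - 3)·(λ - 6).
Eigenvalues: 2, 3, 6.

2, 3, 6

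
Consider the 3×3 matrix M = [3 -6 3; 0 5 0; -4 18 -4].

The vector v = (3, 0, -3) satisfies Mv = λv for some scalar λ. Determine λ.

0

Compute Mv: M·(3, 0, -3) = (0, 0, 0).
Since Mv = λv, compare component 1: 0 = λ·3, so λ = 0.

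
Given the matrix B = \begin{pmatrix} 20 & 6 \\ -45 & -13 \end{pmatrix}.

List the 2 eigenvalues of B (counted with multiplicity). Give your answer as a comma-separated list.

det(B - λI) = (20 - λ)(-13 - λ) - (6)·(-45) = λ^2 - 7λ + 10.
This factors as (λ - 2)·(λ - 5) = 0.
Eigenvalues: 2, 5.

2, 5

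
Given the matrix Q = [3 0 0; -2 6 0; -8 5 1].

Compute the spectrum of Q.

1, 3, 6

Q is lower triangular, so its eigenvalues are the diagonal entries.
Diagonal: 3, 6, 1.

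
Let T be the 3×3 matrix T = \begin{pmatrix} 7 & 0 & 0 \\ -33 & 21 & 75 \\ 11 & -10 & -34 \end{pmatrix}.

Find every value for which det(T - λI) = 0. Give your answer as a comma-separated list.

Compute the characteristic polynomial p(μ) = det(μI - T).
Expanding the 3×3 determinant: p(μ) = μ^3 + 6μ^2 - 55μ - 252.
Since p(-9) = 0, μ = -9 is a root.
Dividing by (μ + 9) leaves μ^2 - 3μ - 28.
The quadratic factors as (μ + 4)·(μ - 7).
Eigenvalues: -9, -4, 7.

-9, -4, 7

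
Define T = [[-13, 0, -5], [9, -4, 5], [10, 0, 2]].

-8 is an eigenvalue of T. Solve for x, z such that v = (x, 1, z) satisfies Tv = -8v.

We need (T + 8I)v = 0.
T + 8I = [[-5, 0, -5], [9, 4, 5], [10, 0, 10]].
Row 1: (-5)·x + (0)·1 + (-5)·z = 0
Row 2: (9)·x + (4)·1 + (5)·z = 0
Row 3: (10)·x + (0)·1 + (10)·z = 0
Solving gives x = -1, z = 1.
Check: T·(-1, 1, 1) = (8, -8, -8) = -8·(-1, 1, 1).

-1, 1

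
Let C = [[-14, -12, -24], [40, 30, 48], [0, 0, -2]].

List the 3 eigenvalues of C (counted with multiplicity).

Compute the characteristic polynomial p(μ) = det(μI - C).
Cofactor expansion gives p(μ) = μ^3 - 14μ^2 + 28μ + 120.
Since p(6) = 0, μ = 6 is a root.
Dividing by (μ - 6) leaves μ^2 - 8μ - 20.
The quadratic factors as (μ + 2)·(μ - 10).
Eigenvalues: -2, 6, 10.

-2, 6, 10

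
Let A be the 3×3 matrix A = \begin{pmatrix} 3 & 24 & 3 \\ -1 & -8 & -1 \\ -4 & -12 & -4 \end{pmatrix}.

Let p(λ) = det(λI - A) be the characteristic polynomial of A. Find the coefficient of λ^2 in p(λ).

The coefficient of λ^2 of det(λI - A) is −trace(A).
trace(A) = (3) + (-8) + (-4) = -9, so the coefficient is 9.

9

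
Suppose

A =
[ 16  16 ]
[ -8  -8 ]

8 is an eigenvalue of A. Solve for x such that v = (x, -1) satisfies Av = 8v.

We need (A - 8I)v = 0.
A - 8I = [[8, 16], [-8, -16]].
Row 1: (8)·x + (16)·-1 = 0
Row 2: (-8)·x + (-16)·-1 = 0
Solving gives x = 2.
Check: A·(2, -1) = (16, -8) = 8·(2, -1).

2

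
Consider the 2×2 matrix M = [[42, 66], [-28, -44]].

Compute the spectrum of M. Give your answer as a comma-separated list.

det(M - μI) = (42 - μ)(-44 - μ) - (66)·(-28) = μ^2 + 2μ.
This factors as (μ + 2)·μ = 0.
Eigenvalues: -2, 0.

-2, 0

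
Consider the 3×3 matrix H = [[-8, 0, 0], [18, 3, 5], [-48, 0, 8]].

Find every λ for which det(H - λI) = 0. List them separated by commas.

Set up det(lambda·I - H) = 0.
Expanding along the first row, p(lambda) = lambda^3 - 3·lambda^2 - 64·lambda + 192.
Rational-root test: lambda = 3 gives p(3) = 0.
Factor out (lambda - 3): p(lambda) = (lambda - 3)·(lambda^2 - 64).
The quadratic factors as (lambda + 8)·(lambda - 8).
Eigenvalues: -8, 3, 8.

-8, 3, 8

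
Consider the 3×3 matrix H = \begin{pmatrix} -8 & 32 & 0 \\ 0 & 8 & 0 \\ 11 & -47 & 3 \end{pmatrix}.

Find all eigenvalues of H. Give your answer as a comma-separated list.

-8, 3, 8

Set up det(rI - H) = 0.
Cofactor expansion gives p(r) = r^3 - 3r^2 - 64r + 192.
Rational-root test: r = 8 gives p(8) = 0.
Factor out (r - 8): p(r) = (r - 8)·(r^2 + 5r - 24).
The quadratic factors as (r + 8)·(r - 3).
Eigenvalues: -8, 3, 8.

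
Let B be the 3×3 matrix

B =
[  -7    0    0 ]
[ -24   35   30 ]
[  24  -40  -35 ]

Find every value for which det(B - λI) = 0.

-7, -5, 5

Compute the characteristic polynomial p(λ) = det(λI - B).
Expanding the 3×3 determinant: p(λ) = λ^3 + 7λ^2 - 25λ - 175.
Since p(-5) = 0, λ = -5 is a root.
Factor out (λ + 5): p(λ) = (λ + 5)·(λ^2 + 2λ - 35).
The quadratic factors as (λ + 7)·(λ - 5).
Eigenvalues: -7, -5, 5.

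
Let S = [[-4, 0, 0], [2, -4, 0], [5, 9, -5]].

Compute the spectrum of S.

-5, -4, -4

S is lower triangular, so its eigenvalues are the diagonal entries.
Diagonal: -4, -4, -5.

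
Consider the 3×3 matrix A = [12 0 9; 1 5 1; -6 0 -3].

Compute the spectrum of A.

3, 5, 6

Set up det(lambda·I - A) = 0.
Expanding along the first row, p(lambda) = lambda^3 - 14·lambda^2 + 63·lambda - 90.
Rational-root test: lambda = 3 gives p(3) = 0.
Dividing by (lambda - 3) leaves lambda^2 - 11·lambda + 30.
The quadratic factors as (lambda - 5)·(lambda - 6).
Eigenvalues: 3, 5, 6.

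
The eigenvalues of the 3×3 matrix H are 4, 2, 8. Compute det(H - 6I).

16

If H has eigenvalues 4, 2, 8, then H - 6I has eigenvalues -2, -4, 2.
det(H - 6I) = (-2) · (-4) · (2) = 16.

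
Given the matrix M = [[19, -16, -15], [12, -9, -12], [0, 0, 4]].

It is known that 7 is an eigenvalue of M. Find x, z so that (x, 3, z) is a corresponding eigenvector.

We need (M - 7I)v = 0.
M - 7I = [[12, -16, -15], [12, -16, -12], [0, 0, -3]].
Row 1: (12)·x + (-16)·3 + (-15)·z = 0
Row 2: (12)·x + (-16)·3 + (-12)·z = 0
Row 3: (0)·x + (0)·3 + (-3)·z = 0
Solving gives x = 4, z = 0.
Check: M·(4, 3, 0) = (28, 21, 0) = 7·(4, 3, 0).

4, 0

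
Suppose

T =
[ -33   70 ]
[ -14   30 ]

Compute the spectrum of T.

-5, 2

det(T - tI) = (-33 - t)(30 - t) - (70)·(-14) = t^2 + 3t - 10.
This factors as (t + 5)·(t - 2) = 0.
Eigenvalues: -5, 2.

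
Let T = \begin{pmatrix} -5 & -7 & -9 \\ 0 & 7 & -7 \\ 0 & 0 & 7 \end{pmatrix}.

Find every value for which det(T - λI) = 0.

T is upper triangular, so its eigenvalues are the diagonal entries.
Diagonal: -5, 7, 7.

-5, 7, 7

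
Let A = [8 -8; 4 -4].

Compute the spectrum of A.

det(A - tI) = (8 - t)(-4 - t) - (-8)·(4) = t^2 - 4t.
This factors as t·(t - 4) = 0.
Eigenvalues: 0, 4.

0, 4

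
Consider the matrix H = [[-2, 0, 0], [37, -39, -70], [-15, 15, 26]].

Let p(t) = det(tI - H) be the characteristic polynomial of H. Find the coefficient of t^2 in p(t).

The coefficient of t^2 of det(tI - H) is −trace(H).
trace(H) = (-2) + (-39) + (26) = -15, so the coefficient is 15.

15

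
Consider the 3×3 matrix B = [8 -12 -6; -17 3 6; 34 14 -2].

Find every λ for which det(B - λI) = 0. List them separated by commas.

Compute the characteristic polynomial p(μ) = det(μI - B).
Cofactor expansion gives p(μ) = μ^3 - 9μ^2 - 82μ + 720.
Rational-root test: μ = -9 gives p(-9) = 0.
Factor out (μ + 9): p(μ) = (μ + 9)·(μ^2 - 18μ + 80).
The quadratic factors as (μ - 8)·(μ - 10).
Eigenvalues: -9, 8, 10.

-9, 8, 10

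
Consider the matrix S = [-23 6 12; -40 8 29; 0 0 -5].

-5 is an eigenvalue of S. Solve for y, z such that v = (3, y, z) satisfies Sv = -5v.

We need (S + 5I)v = 0.
S + 5I = [[-18, 6, 12], [-40, 13, 29], [0, 0, 0]].
Row 1: (-18)·3 + (6)·y + (12)·z = 0
Row 2: (-40)·3 + (13)·y + (29)·z = 0
Row 3: (0)·3 + (0)·y + (0)·z = 0
Solving gives y = 7, z = 1.
Check: S·(3, 7, 1) = (-15, -35, -5) = -5·(3, 7, 1).

7, 1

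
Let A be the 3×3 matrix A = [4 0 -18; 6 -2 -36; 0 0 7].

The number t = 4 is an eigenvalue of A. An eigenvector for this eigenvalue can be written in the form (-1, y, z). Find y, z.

We need (A - 4I)v = 0.
A - 4I = [[0, 0, -18], [6, -6, -36], [0, 0, 3]].
Row 1: (0)·-1 + (0)·y + (-18)·z = 0
Row 2: (6)·-1 + (-6)·y + (-36)·z = 0
Row 3: (0)·-1 + (0)·y + (3)·z = 0
Solving gives y = -1, z = 0.
Check: A·(-1, -1, 0) = (-4, -4, 0) = 4·(-1, -1, 0).

-1, 0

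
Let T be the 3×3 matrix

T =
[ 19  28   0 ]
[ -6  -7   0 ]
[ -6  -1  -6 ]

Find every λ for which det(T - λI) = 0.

-6, 5, 7

The characteristic polynomial is p(lambda) = det(lambda·I - T).
Expanding the 3×3 determinant: p(lambda) = lambda^3 - 6·lambda^2 - 37·lambda + 210.
Since p(7) = 0, lambda = 7 is a root.
Factor out (lambda - 7): p(lambda) = (lambda - 7)·(lambda^2 + lambda - 30).
The quadratic factors as (lambda + 6)·(lambda - 5).
Eigenvalues: -6, 5, 7.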